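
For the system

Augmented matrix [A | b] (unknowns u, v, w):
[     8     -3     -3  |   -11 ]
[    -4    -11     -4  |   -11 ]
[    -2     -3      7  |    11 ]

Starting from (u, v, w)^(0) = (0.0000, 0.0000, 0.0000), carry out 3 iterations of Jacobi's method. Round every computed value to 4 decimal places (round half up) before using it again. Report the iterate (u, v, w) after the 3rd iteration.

(-0.4241, 0.5649, 1.8521)

Iteration 1:
  u = (-11 - (-3)·0.0000 - (-3)·0.0000) / (8) = -1.3750
  v = (-11 - (-4)·0.0000 - (-4)·0.0000) / (-11) = 1.0000
  w = (11 - (-2)·0.0000 - (-3)·0.0000) / (7) = 1.5714
Iteration 2:
  u = (-11 - (-3)·1.0000 - (-3)·1.5714) / (8) = -0.4107
  v = (-11 - (-4)·-1.3750 - (-4)·1.5714) / (-11) = 0.9286
  w = (11 - (-2)·-1.3750 - (-3)·1.0000) / (7) = 1.6071
Iteration 3:
  u = (-11 - (-3)·0.9286 - (-3)·1.6071) / (8) = -0.4241
  v = (-11 - (-4)·-0.4107 - (-4)·1.6071) / (-11) = 0.5649
  w = (11 - (-2)·-0.4107 - (-3)·0.9286) / (7) = 1.8521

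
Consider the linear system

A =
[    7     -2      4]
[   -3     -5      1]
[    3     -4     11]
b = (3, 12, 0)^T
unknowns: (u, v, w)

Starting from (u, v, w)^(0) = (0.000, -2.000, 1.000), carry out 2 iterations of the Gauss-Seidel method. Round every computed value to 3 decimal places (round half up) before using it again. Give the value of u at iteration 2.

0.179

Iteration 1:
  u = (3 - (-2)·-2.000 - (4)·1.000) / (7) = -0.714
  v = (12 - (-3)·-0.714 - (1)·1.000) / (-5) = -1.772
  w = (0 - (3)·-0.714 - (-4)·-1.772) / (11) = -0.450
Iteration 2:
  u = (3 - (-2)·-1.772 - (4)·-0.450) / (7) = 0.179
  v = (12 - (-3)·0.179 - (1)·-0.450) / (-5) = -2.597
  w = (0 - (3)·0.179 - (-4)·-2.597) / (11) = -0.993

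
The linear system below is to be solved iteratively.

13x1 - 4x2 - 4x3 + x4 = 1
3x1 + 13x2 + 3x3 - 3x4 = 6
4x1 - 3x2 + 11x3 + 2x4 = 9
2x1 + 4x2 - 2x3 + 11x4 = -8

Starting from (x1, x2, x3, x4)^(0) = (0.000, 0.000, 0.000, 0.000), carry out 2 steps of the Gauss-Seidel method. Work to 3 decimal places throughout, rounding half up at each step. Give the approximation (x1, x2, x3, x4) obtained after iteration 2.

(0.551, -0.046, 0.739, -0.676)

Iteration 1:
  x1 = (1 - (-4)·0.000 - (-4)·0.000 - (1)·0.000) / (13) = 0.077
  x2 = (6 - (3)·0.077 - (3)·0.000 - (-3)·0.000) / (13) = 0.444
  x3 = (9 - (4)·0.077 - (-3)·0.444 - (2)·0.000) / (11) = 0.911
  x4 = (-8 - (2)·0.077 - (4)·0.444 - (-2)·0.911) / (11) = -0.737
Iteration 2:
  x1 = (1 - (-4)·0.444 - (-4)·0.911 - (1)·-0.737) / (13) = 0.551
  x2 = (6 - (3)·0.551 - (3)·0.911 - (-3)·-0.737) / (13) = -0.046
  x3 = (9 - (4)·0.551 - (-3)·-0.046 - (2)·-0.737) / (11) = 0.739
  x4 = (-8 - (2)·0.551 - (4)·-0.046 - (-2)·0.739) / (11) = -0.676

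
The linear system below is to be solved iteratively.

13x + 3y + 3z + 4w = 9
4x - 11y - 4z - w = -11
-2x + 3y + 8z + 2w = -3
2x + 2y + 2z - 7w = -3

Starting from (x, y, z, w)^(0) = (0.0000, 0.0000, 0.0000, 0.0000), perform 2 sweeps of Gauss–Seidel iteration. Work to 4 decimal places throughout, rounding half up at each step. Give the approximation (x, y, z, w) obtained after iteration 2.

(0.3146, 1.2865, -0.9768, 0.6069)

Iteration 1:
  x = (9 - (3)·0.0000 - (3)·0.0000 - (4)·0.0000) / (13) = 0.6923
  y = (-11 - (4)·0.6923 - (-4)·0.0000 - (-1)·0.0000) / (-11) = 1.2517
  z = (-3 - (-2)·0.6923 - (3)·1.2517 - (2)·0.0000) / (8) = -0.6713
  w = (-3 - (2)·0.6923 - (2)·1.2517 - (2)·-0.6713) / (-7) = 0.7922
Iteration 2:
  x = (9 - (3)·1.2517 - (3)·-0.6713 - (4)·0.7922) / (13) = 0.3146
  y = (-11 - (4)·0.3146 - (-4)·-0.6713 - (-1)·0.7922) / (-11) = 1.2865
  z = (-3 - (-2)·0.3146 - (3)·1.2865 - (2)·0.7922) / (8) = -0.9768
  w = (-3 - (2)·0.3146 - (2)·1.2865 - (2)·-0.9768) / (-7) = 0.6069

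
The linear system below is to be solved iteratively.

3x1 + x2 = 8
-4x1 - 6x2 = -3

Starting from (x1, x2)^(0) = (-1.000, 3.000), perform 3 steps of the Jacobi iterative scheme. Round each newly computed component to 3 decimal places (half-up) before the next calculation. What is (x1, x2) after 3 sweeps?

(2.870, -1.019)

Iteration 1:
  x1 = (8 - (1)·3.000) / (3) = 1.667
  x2 = (-3 - (-4)·-1.000) / (-6) = 1.167
Iteration 2:
  x1 = (8 - (1)·1.167) / (3) = 2.278
  x2 = (-3 - (-4)·1.667) / (-6) = -0.611
Iteration 3:
  x1 = (8 - (1)·-0.611) / (3) = 2.870
  x2 = (-3 - (-4)·2.278) / (-6) = -1.019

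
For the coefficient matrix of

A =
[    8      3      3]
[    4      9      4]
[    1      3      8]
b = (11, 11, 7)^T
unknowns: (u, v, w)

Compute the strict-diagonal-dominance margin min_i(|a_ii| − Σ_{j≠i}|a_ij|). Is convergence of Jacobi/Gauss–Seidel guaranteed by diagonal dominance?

1

row 1: |8| − (3+3) = 2
row 2: |9| − (4+4) = 1
row 3: |8| − (1+3) = 4
minimum over rows = 1 → strictly diagonally dominant (convergence guaranteed)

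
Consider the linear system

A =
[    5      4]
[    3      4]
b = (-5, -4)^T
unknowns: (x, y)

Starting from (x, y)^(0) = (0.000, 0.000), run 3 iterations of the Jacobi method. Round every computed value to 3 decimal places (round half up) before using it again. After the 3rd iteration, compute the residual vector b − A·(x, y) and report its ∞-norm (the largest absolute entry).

2.400

Iteration 1:
  x = (-5 - (4)·0.000) / (5) = -1.000
  y = (-4 - (3)·0.000) / (4) = -1.000
Iteration 2:
  x = (-5 - (4)·-1.000) / (5) = -0.200
  y = (-4 - (3)·-1.000) / (4) = -0.250
Iteration 3:
  x = (-5 - (4)·-0.250) / (5) = -0.800
  y = (-4 - (3)·-0.200) / (4) = -0.850
Residual b − A·x = (2.400, 1.800); ∞-norm = 2.400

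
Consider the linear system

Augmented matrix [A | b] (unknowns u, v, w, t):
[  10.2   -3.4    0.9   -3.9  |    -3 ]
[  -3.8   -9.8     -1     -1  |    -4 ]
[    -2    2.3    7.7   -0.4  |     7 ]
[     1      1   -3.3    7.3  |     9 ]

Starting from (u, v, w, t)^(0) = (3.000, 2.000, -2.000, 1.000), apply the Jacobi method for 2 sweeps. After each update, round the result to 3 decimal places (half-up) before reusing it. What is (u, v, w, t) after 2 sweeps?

(-0.749, -0.033, 1.327, 1.711)

Iteration 1:
  u = (-3 - (-3.4)·2.000 - (0.9)·-2.000 - (-3.9)·1.000) / (10.2) = 0.931
  v = (-4 - (-3.8)·3.000 - (-1)·-2.000 - (-1)·1.000) / (-9.8) = -0.653
  w = (7 - (-2)·3.000 - (2.3)·2.000 - (-0.4)·1.000) / (7.7) = 1.143
  t = (9 - (1)·3.000 - (1)·2.000 - (-3.3)·-2.000) / (7.3) = -0.356
Iteration 2:
  u = (-3 - (-3.4)·-0.653 - (0.9)·1.143 - (-3.9)·-0.356) / (10.2) = -0.749
  v = (-4 - (-3.8)·0.931 - (-1)·1.143 - (-1)·-0.356) / (-9.8) = -0.033
  w = (7 - (-2)·0.931 - (2.3)·-0.653 - (-0.4)·-0.356) / (7.7) = 1.327
  t = (9 - (1)·0.931 - (1)·-0.653 - (-3.3)·1.143) / (7.3) = 1.711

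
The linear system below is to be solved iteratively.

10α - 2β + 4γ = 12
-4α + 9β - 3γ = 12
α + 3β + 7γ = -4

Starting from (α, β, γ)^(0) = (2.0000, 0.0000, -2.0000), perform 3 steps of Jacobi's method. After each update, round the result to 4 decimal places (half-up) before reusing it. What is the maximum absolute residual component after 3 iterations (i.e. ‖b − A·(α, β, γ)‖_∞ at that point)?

0.9440

Iteration 1:
  α = (12 - (-2)·0.0000 - (4)·-2.0000) / (10) = 2.0000
  β = (12 - (-4)·2.0000 - (-3)·-2.0000) / (9) = 1.5556
  γ = (-4 - (1)·2.0000 - (3)·0.0000) / (7) = -0.8571
Iteration 2:
  α = (12 - (-2)·1.5556 - (4)·-0.8571) / (10) = 1.8540
  β = (12 - (-4)·2.0000 - (-3)·-0.8571) / (9) = 1.9365
  γ = (-4 - (1)·2.0000 - (3)·1.5556) / (7) = -1.5238
Iteration 3:
  α = (12 - (-2)·1.9365 - (4)·-1.5238) / (10) = 2.1968
  β = (12 - (-4)·1.8540 - (-3)·-1.5238) / (9) = 1.6494
  γ = (-4 - (1)·1.8540 - (3)·1.9365) / (7) = -1.6662
Residual b − A·x = (-0.0044, 0.9440, 0.5184); ∞-norm = 0.9440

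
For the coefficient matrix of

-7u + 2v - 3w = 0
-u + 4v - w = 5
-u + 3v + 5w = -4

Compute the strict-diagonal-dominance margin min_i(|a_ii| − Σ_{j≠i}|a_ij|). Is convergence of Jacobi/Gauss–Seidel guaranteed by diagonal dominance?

1

row 1: |-7| − (2+3) = 2
row 2: |4| − (1+1) = 2
row 3: |5| − (1+3) = 1
minimum over rows = 1 → strictly diagonally dominant (convergence guaranteed)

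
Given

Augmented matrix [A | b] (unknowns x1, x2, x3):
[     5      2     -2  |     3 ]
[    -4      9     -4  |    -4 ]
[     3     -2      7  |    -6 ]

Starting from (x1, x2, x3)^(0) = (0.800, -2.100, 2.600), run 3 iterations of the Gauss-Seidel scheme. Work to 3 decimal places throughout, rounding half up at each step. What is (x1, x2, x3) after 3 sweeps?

(0.767, -0.528, -1.337)

Iteration 1:
  x1 = (3 - (2)·-2.100 - (-2)·2.600) / (5) = 2.480
  x2 = (-4 - (-4)·2.480 - (-4)·2.600) / (9) = 1.813
  x3 = (-6 - (3)·2.480 - (-2)·1.813) / (7) = -1.402
Iteration 2:
  x1 = (3 - (2)·1.813 - (-2)·-1.402) / (5) = -0.686
  x2 = (-4 - (-4)·-0.686 - (-4)·-1.402) / (9) = -1.372
  x3 = (-6 - (3)·-0.686 - (-2)·-1.372) / (7) = -0.955
Iteration 3:
  x1 = (3 - (2)·-1.372 - (-2)·-0.955) / (5) = 0.767
  x2 = (-4 - (-4)·0.767 - (-4)·-0.955) / (9) = -0.528
  x3 = (-6 - (3)·0.767 - (-2)·-0.528) / (7) = -1.337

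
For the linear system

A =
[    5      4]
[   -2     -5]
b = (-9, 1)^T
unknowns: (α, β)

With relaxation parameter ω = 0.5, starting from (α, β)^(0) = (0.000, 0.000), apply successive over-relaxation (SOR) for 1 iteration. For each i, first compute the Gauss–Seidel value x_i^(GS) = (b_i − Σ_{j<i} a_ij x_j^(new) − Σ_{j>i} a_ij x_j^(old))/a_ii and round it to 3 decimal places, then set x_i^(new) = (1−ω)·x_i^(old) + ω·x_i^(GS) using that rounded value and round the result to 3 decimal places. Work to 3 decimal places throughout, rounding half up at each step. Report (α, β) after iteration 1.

Iteration 1:
  α: GS value = (-9 - (4)·0.000) / (5) = -1.800;  α ← (1−ω)·0.000 + ω·-1.800 = -0.900
  β: GS value = (1 - (-2)·-0.900) / (-5) = 0.160;  β ← (1−ω)·0.000 + ω·0.160 = 0.080

(-0.900, 0.080)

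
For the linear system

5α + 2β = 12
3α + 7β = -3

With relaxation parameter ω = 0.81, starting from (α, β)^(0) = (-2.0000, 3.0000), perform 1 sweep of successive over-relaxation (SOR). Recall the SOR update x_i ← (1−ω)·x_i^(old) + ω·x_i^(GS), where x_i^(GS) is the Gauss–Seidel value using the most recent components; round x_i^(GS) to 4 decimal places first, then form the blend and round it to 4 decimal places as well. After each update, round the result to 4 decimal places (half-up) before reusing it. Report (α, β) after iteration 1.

(0.5920, 0.0173)

Iteration 1:
  α: GS value = (12 - (2)·3.0000) / (5) = 1.2000;  α ← (1−ω)·-2.0000 + ω·1.2000 = 0.5920
  β: GS value = (-3 - (3)·0.5920) / (7) = -0.6823;  β ← (1−ω)·3.0000 + ω·-0.6823 = 0.0173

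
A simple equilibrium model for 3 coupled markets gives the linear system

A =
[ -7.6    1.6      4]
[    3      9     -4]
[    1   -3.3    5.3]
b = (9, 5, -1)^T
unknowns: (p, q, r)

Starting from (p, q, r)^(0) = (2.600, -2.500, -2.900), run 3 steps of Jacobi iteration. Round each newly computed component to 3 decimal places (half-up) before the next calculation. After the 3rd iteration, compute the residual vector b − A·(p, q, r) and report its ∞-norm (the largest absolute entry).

Iteration 1:
  p = (9 - (1.6)·-2.500 - (4)·-2.900) / (-7.6) = -3.237
  q = (5 - (3)·2.600 - (-4)·-2.900) / (9) = -1.600
  r = (-1 - (1)·2.600 - (-3.3)·-2.500) / (5.3) = -2.236
Iteration 2:
  p = (9 - (1.6)·-1.600 - (4)·-2.236) / (-7.6) = -2.698
  q = (5 - (3)·-3.237 - (-4)·-2.236) / (9) = 0.641
  r = (-1 - (1)·-3.237 - (-3.3)·-1.600) / (5.3) = -0.574
Iteration 3:
  p = (9 - (1.6)·0.641 - (4)·-0.574) / (-7.6) = -1.351
  q = (5 - (3)·-2.698 - (-4)·-0.574) / (9) = 1.200
  r = (-1 - (1)·-2.698 - (-3.3)·0.641) / (5.3) = 0.719
Residual b − A·x = (-6.064, 1.129, 0.500); ∞-norm = 6.064

6.064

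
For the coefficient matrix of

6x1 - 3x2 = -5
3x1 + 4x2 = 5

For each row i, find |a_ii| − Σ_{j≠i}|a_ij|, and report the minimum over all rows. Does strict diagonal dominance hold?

row 1: |6| − (3) = 3
row 2: |4| − (3) = 1
minimum over rows = 1 → strictly diagonally dominant (convergence guaranteed)

1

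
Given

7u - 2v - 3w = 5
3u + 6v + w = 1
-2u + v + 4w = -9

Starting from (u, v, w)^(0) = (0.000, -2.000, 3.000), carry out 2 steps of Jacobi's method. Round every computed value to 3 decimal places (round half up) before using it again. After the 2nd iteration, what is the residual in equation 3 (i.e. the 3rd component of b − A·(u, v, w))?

-3.198

Iteration 1:
  u = (5 - (-2)·-2.000 - (-3)·3.000) / (7) = 1.429
  v = (1 - (3)·0.000 - (1)·3.000) / (6) = -0.333
  w = (-9 - (-2)·0.000 - (1)·-2.000) / (4) = -1.750
Iteration 2:
  u = (5 - (-2)·-0.333 - (-3)·-1.750) / (7) = -0.131
  v = (1 - (3)·1.429 - (1)·-1.750) / (6) = -0.256
  w = (-9 - (-2)·1.429 - (1)·-0.333) / (4) = -1.452
Residual b − A·x = (1.049, 4.381, -3.198)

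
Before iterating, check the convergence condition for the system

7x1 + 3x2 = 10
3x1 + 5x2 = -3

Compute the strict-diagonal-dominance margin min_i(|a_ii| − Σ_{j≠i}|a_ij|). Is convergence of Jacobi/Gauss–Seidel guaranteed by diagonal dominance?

2

row 1: |7| − (3) = 4
row 2: |5| − (3) = 2
minimum over rows = 2 → strictly diagonally dominant (convergence guaranteed)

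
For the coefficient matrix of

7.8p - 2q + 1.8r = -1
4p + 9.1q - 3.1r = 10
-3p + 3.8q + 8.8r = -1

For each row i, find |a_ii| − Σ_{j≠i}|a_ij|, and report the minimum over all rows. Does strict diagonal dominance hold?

2

row 1: |7.8| − (2+1.8) = 4
row 2: |9.1| − (4+3.1) = 2
row 3: |8.8| − (3+3.8) = 2
minimum over rows = 2 → strictly diagonally dominant (convergence guaranteed)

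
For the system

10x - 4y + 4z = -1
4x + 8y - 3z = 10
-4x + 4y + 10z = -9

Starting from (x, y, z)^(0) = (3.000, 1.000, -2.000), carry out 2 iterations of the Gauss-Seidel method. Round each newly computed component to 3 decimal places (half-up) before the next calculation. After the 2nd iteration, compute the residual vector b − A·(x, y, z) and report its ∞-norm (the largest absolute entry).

Iteration 1:
  x = (-1 - (-4)·1.000 - (4)·-2.000) / (10) = 1.100
  y = (10 - (4)·1.100 - (-3)·-2.000) / (8) = -0.050
  z = (-9 - (-4)·1.100 - (4)·-0.050) / (10) = -0.440
Iteration 2:
  x = (-1 - (-4)·-0.050 - (4)·-0.440) / (10) = 0.056
  y = (10 - (4)·0.056 - (-3)·-0.440) / (8) = 1.057
  z = (-9 - (-4)·0.056 - (4)·1.057) / (10) = -1.300
Residual b − A·x = (7.868, -2.580, -0.004); ∞-norm = 7.868

7.868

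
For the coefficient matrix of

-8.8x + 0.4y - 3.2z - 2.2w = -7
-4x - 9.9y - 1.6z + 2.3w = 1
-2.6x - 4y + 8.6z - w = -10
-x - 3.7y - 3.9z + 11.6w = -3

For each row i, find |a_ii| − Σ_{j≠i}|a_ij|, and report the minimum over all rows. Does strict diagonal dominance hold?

1

row 1: |-8.8| − (0.4+3.2+2.2) = 3
row 2: |-9.9| − (4+1.6+2.3) = 2
row 3: |8.6| − (2.6+4+1) = 1
row 4: |11.6| − (1+3.7+3.9) = 3
minimum over rows = 1 → strictly diagonally dominant (convergence guaranteed)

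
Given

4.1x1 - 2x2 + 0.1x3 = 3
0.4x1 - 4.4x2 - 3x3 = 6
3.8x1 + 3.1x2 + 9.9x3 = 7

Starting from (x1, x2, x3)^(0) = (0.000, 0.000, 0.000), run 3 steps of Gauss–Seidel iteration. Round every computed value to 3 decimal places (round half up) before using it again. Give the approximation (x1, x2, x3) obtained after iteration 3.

Iteration 1:
  x1 = (3 - (-2)·0.000 - (0.1)·0.000) / (4.1) = 0.732
  x2 = (6 - (0.4)·0.732 - (-3)·0.000) / (-4.4) = -1.297
  x3 = (7 - (3.8)·0.732 - (3.1)·-1.297) / (9.9) = 0.832
Iteration 2:
  x1 = (3 - (-2)·-1.297 - (0.1)·0.832) / (4.1) = 0.079
  x2 = (6 - (0.4)·0.079 - (-3)·0.832) / (-4.4) = -1.924
  x3 = (7 - (3.8)·0.079 - (3.1)·-1.924) / (9.9) = 1.279
Iteration 3:
  x1 = (3 - (-2)·-1.924 - (0.1)·1.279) / (4.1) = -0.238
  x2 = (6 - (0.4)·-0.238 - (-3)·1.279) / (-4.4) = -2.257
  x3 = (7 - (3.8)·-0.238 - (3.1)·-2.257) / (9.9) = 1.505

(-0.238, -2.257, 1.505)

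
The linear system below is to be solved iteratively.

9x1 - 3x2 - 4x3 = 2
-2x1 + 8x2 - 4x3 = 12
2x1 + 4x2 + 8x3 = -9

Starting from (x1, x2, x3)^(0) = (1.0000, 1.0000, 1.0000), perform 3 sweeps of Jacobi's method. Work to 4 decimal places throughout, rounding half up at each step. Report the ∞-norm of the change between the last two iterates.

Iteration 1:
  x1 = (2 - (-3)·1.0000 - (-4)·1.0000) / (9) = 1.0000
  x2 = (12 - (-2)·1.0000 - (-4)·1.0000) / (8) = 2.2500
  x3 = (-9 - (2)·1.0000 - (4)·1.0000) / (8) = -1.8750
Iteration 2:
  x1 = (2 - (-3)·2.2500 - (-4)·-1.8750) / (9) = 0.1389
  x2 = (12 - (-2)·1.0000 - (-4)·-1.8750) / (8) = 0.8125
  x3 = (-9 - (2)·1.0000 - (4)·2.2500) / (8) = -2.5000
Iteration 3:
  x1 = (2 - (-3)·0.8125 - (-4)·-2.5000) / (9) = -0.6181
  x2 = (12 - (-2)·0.1389 - (-4)·-2.5000) / (8) = 0.2847
  x3 = (-9 - (2)·0.1389 - (4)·0.8125) / (8) = -1.5660
Change: (-0.7570, -0.5278, 0.9340) → max |·| = 0.9340

0.9340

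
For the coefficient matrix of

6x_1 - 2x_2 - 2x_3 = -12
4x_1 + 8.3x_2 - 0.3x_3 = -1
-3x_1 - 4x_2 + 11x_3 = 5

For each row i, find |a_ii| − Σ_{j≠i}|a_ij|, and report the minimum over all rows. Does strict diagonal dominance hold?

row 1: |6| − (2+2) = 2
row 2: |8.3| − (4+0.3) = 4
row 3: |11| − (3+4) = 4
minimum over rows = 2 → strictly diagonally dominant (convergence guaranteed)

2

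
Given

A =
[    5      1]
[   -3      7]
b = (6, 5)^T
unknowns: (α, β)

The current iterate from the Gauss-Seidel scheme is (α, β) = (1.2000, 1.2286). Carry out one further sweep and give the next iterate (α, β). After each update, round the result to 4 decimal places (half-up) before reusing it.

(0.9543, 1.1233)

One sweep:
  α = (6 - (1)·1.2286) / (5) = 0.9543
  β = (5 - (-3)·0.9543) / (7) = 1.1233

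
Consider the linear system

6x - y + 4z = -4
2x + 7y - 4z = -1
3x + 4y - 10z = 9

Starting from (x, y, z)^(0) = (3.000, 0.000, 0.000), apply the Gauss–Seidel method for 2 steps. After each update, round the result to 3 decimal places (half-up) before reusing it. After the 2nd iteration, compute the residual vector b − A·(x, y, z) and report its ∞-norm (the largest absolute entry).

Iteration 1:
  x = (-4 - (-1)·0.000 - (4)·0.000) / (6) = -0.667
  y = (-1 - (2)·-0.667 - (-4)·0.000) / (7) = 0.048
  z = (9 - (3)·-0.667 - (4)·0.048) / (-10) = -1.081
Iteration 2:
  x = (-4 - (-1)·0.048 - (4)·-1.081) / (6) = 0.062
  y = (-1 - (2)·0.062 - (-4)·-1.081) / (7) = -0.778
  z = (9 - (3)·0.062 - (4)·-0.778) / (-10) = -1.193
Residual b − A·x = (-0.378, -0.450, -0.004); ∞-norm = 0.450

0.450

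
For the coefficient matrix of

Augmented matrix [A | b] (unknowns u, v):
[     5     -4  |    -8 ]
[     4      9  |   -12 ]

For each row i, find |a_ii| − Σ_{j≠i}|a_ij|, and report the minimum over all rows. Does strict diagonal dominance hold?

1

row 1: |5| − (4) = 1
row 2: |9| − (4) = 5
minimum over rows = 1 → strictly diagonally dominant (convergence guaranteed)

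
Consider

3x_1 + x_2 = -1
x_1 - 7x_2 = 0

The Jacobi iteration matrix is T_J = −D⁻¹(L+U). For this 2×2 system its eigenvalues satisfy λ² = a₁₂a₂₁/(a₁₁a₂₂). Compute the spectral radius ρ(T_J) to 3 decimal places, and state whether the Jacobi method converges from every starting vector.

a₁₂a₂₁/(a₁₁a₂₂) = (1)·(1) / ((3)·(-7)) = -0.047619
ρ = √|-0.047619| = √0.047619 = 0.218
ρ < 1, so Jacobi converges

0.218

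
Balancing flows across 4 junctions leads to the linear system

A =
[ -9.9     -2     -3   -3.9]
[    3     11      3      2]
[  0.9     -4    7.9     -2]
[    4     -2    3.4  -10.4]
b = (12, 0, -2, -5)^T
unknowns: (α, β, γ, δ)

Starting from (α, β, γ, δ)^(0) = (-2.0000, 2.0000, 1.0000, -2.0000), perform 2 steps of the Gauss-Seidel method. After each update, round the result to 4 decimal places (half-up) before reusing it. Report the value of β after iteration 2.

0.4467

Iteration 1:
  α = (12 - (-2)·2.0000 - (-3)·1.0000 - (-3.9)·-2.0000) / (-9.9) = -1.1313
  β = (0 - (3)·-1.1313 - (3)·1.0000 - (2)·-2.0000) / (11) = 0.3994
  γ = (-2 - (0.9)·-1.1313 - (-4)·0.3994 - (-2)·-2.0000) / (7.9) = -0.4284
  δ = (-5 - (4)·-1.1313 - (-2)·0.3994 - (3.4)·-0.4284) / (-10.4) = -0.1712
Iteration 2:
  α = (12 - (-2)·0.3994 - (-3)·-0.4284 - (-3.9)·-0.1712) / (-9.9) = -1.0955
  β = (0 - (3)·-1.0955 - (3)·-0.4284 - (2)·-0.1712) / (11) = 0.4467
  γ = (-2 - (0.9)·-1.0955 - (-4)·0.4467 - (-2)·-0.1712) / (7.9) = 0.0545
  δ = (-5 - (4)·-1.0955 - (-2)·0.4467 - (3.4)·0.0545) / (-10.4) = -0.0087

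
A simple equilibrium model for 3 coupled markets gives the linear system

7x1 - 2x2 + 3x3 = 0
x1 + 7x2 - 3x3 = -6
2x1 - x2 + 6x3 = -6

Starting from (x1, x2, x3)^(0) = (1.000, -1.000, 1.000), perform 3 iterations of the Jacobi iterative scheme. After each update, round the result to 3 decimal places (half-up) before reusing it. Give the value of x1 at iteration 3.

-0.032

Iteration 1:
  x1 = (0 - (-2)·-1.000 - (3)·1.000) / (7) = -0.714
  x2 = (-6 - (1)·1.000 - (-3)·1.000) / (7) = -0.571
  x3 = (-6 - (2)·1.000 - (-1)·-1.000) / (6) = -1.500
Iteration 2:
  x1 = (0 - (-2)·-0.571 - (3)·-1.500) / (7) = 0.480
  x2 = (-6 - (1)·-0.714 - (-3)·-1.500) / (7) = -1.398
  x3 = (-6 - (2)·-0.714 - (-1)·-0.571) / (6) = -0.857
Iteration 3:
  x1 = (0 - (-2)·-1.398 - (3)·-0.857) / (7) = -0.032
  x2 = (-6 - (1)·0.480 - (-3)·-0.857) / (7) = -1.293
  x3 = (-6 - (2)·0.480 - (-1)·-1.398) / (6) = -1.393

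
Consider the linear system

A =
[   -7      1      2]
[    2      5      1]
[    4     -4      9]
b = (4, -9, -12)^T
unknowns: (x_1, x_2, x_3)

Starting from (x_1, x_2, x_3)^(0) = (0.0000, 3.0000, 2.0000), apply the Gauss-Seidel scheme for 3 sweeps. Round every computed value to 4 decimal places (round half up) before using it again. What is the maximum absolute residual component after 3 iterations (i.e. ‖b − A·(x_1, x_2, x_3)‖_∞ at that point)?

Iteration 1:
  x_1 = (4 - (1)·3.0000 - (2)·2.0000) / (-7) = 0.4286
  x_2 = (-9 - (2)·0.4286 - (1)·2.0000) / (5) = -2.3714
  x_3 = (-12 - (4)·0.4286 - (-4)·-2.3714) / (9) = -2.5778
Iteration 2:
  x_1 = (4 - (1)·-2.3714 - (2)·-2.5778) / (-7) = -1.6467
  x_2 = (-9 - (2)·-1.6467 - (1)·-2.5778) / (5) = -0.6258
  x_3 = (-12 - (4)·-1.6467 - (-4)·-0.6258) / (9) = -0.8796
Iteration 3:
  x_1 = (4 - (1)·-0.6258 - (2)·-0.8796) / (-7) = -0.9121
  x_2 = (-9 - (2)·-0.9121 - (1)·-0.8796) / (5) = -1.2592
  x_3 = (-12 - (4)·-0.9121 - (-4)·-1.2592) / (9) = -1.4876
Residual b − A·x = (1.8497, 0.6078, 0.0000); ∞-norm = 1.8497

1.8497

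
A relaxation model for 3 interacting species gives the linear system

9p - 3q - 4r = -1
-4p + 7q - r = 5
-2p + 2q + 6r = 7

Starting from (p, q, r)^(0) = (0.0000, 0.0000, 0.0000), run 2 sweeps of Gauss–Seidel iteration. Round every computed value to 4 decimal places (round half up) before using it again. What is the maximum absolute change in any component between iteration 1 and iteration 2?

0.6226

Iteration 1:
  p = (-1 - (-3)·0.0000 - (-4)·0.0000) / (9) = -0.1111
  q = (5 - (-4)·-0.1111 - (-1)·0.0000) / (7) = 0.6508
  r = (7 - (-2)·-0.1111 - (2)·0.6508) / (6) = 0.9127
Iteration 2:
  p = (-1 - (-3)·0.6508 - (-4)·0.9127) / (9) = 0.5115
  q = (5 - (-4)·0.5115 - (-1)·0.9127) / (7) = 1.1370
  r = (7 - (-2)·0.5115 - (2)·1.1370) / (6) = 0.9582
Change: (0.6226, 0.4862, 0.0455) → max |·| = 0.6226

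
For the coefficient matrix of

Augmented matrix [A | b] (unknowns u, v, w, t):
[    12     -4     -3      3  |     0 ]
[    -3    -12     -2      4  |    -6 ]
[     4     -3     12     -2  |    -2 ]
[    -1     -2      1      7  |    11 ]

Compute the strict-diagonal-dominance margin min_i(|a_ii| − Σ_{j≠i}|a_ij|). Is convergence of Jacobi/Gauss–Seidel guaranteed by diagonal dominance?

row 1: |12| − (4+3+3) = 2
row 2: |-12| − (3+2+4) = 3
row 3: |12| − (4+3+2) = 3
row 4: |7| − (1+2+1) = 3
minimum over rows = 2 → strictly diagonally dominant (convergence guaranteed)

2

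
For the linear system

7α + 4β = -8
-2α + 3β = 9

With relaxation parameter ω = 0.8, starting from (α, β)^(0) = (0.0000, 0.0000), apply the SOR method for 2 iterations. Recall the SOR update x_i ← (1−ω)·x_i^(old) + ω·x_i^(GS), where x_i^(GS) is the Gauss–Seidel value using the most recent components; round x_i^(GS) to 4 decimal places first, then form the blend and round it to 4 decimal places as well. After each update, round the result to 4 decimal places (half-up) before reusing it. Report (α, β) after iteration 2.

(-1.9714, 1.7310)

Iteration 1:
  α: GS value = (-8 - (4)·0.0000) / (7) = -1.1429;  α ← (1−ω)·0.0000 + ω·-1.1429 = -0.9143
  β: GS value = (9 - (-2)·-0.9143) / (3) = 2.3905;  β ← (1−ω)·0.0000 + ω·2.3905 = 1.9124
Iteration 2:
  α: GS value = (-8 - (4)·1.9124) / (7) = -2.2357;  α ← (1−ω)·-0.9143 + ω·-2.2357 = -1.9714
  β: GS value = (9 - (-2)·-1.9714) / (3) = 1.6857;  β ← (1−ω)·1.9124 + ω·1.6857 = 1.7310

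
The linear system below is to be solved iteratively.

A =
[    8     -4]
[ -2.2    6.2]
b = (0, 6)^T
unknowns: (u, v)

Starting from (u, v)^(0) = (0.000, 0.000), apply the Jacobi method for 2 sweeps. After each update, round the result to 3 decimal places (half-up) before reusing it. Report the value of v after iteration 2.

0.968

Iteration 1:
  u = (0 - (-4)·0.000) / (8) = 0.000
  v = (6 - (-2.2)·0.000) / (6.2) = 0.968
Iteration 2:
  u = (0 - (-4)·0.968) / (8) = 0.484
  v = (6 - (-2.2)·0.000) / (6.2) = 0.968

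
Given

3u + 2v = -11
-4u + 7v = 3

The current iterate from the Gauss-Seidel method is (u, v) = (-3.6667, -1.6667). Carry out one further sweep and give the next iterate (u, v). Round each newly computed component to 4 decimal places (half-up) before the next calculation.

(-2.5555, -1.0317)

One sweep:
  u = (-11 - (2)·-1.6667) / (3) = -2.5555
  v = (3 - (-4)·-2.5555) / (7) = -1.0317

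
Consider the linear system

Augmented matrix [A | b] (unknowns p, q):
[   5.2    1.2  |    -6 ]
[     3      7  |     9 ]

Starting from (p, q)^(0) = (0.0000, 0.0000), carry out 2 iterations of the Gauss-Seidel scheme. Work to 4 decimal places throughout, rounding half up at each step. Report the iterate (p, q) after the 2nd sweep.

Iteration 1:
  p = (-6 - (1.2)·0.0000) / (5.2) = -1.1538
  q = (9 - (3)·-1.1538) / (7) = 1.7802
Iteration 2:
  p = (-6 - (1.2)·1.7802) / (5.2) = -1.5647
  q = (9 - (3)·-1.5647) / (7) = 1.9563

(-1.5647, 1.9563)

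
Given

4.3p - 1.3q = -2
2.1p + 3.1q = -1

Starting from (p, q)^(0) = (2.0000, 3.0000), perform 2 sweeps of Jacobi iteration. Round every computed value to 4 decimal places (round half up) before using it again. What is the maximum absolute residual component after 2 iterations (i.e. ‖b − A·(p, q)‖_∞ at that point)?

Iteration 1:
  p = (-2 - (-1.3)·3.0000) / (4.3) = 0.4419
  q = (-1 - (2.1)·2.0000) / (3.1) = -1.6774
Iteration 2:
  p = (-2 - (-1.3)·-1.6774) / (4.3) = -0.9722
  q = (-1 - (2.1)·0.4419) / (3.1) = -0.6219
Residual b − A·x = (1.3720, 2.9695); ∞-norm = 2.9695

2.9695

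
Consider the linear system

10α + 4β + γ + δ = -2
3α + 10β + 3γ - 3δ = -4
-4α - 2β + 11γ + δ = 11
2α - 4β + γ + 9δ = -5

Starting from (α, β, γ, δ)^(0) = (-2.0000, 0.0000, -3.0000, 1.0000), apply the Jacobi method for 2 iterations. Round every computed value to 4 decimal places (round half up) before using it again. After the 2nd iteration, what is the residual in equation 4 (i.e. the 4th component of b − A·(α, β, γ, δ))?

-6.6036

Iteration 1:
  α = (-2 - (4)·0.0000 - (1)·-3.0000 - (1)·1.0000) / (10) = 0.0000
  β = (-4 - (3)·-2.0000 - (3)·-3.0000 - (-3)·1.0000) / (10) = 1.4000
  γ = (11 - (-4)·-2.0000 - (-2)·0.0000 - (1)·1.0000) / (11) = 0.1818
  δ = (-5 - (2)·-2.0000 - (-4)·0.0000 - (1)·-3.0000) / (9) = 0.2222
Iteration 2:
  α = (-2 - (4)·1.4000 - (1)·0.1818 - (1)·0.2222) / (10) = -0.8004
  β = (-4 - (3)·0.0000 - (3)·0.1818 - (-3)·0.2222) / (10) = -0.3879
  γ = (11 - (-4)·0.0000 - (-2)·1.4000 - (1)·0.2222) / (11) = 1.2343
  δ = (-5 - (2)·0.0000 - (-4)·1.4000 - (1)·0.1818) / (9) = 0.0465
Residual b − A·x = (6.2748, -1.2832, -6.6012, -6.6036)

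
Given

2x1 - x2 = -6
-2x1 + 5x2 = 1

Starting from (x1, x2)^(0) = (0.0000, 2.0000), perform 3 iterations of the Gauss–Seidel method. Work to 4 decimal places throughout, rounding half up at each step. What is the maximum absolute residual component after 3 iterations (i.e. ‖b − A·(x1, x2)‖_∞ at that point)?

Iteration 1:
  x1 = (-6 - (-1)·2.0000) / (2) = -2.0000
  x2 = (1 - (-2)·-2.0000) / (5) = -0.6000
Iteration 2:
  x1 = (-6 - (-1)·-0.6000) / (2) = -3.3000
  x2 = (1 - (-2)·-3.3000) / (5) = -1.1200
Iteration 3:
  x1 = (-6 - (-1)·-1.1200) / (2) = -3.5600
  x2 = (1 - (-2)·-3.5600) / (5) = -1.2240
Residual b − A·x = (-0.1040, 0.0000); ∞-norm = 0.1040

0.1040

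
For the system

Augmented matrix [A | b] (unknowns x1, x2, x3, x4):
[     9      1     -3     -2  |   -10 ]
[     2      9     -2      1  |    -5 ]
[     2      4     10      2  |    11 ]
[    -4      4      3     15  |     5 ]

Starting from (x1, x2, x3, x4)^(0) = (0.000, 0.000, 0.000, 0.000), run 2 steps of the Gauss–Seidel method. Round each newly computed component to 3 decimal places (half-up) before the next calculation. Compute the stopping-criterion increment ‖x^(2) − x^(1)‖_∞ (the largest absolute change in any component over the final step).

Iteration 1:
  x1 = (-10 - (1)·0.000 - (-3)·0.000 - (-2)·0.000) / (9) = -1.111
  x2 = (-5 - (2)·-1.111 - (-2)·0.000 - (1)·0.000) / (9) = -0.309
  x3 = (11 - (2)·-1.111 - (4)·-0.309 - (2)·0.000) / (10) = 1.446
  x4 = (5 - (-4)·-1.111 - (4)·-0.309 - (3)·1.446) / (15) = -0.170
Iteration 2:
  x1 = (-10 - (1)·-0.309 - (-3)·1.446 - (-2)·-0.170) / (9) = -0.633
  x2 = (-5 - (2)·-0.633 - (-2)·1.446 - (1)·-0.170) / (9) = -0.075
  x3 = (11 - (2)·-0.633 - (4)·-0.075 - (2)·-0.170) / (10) = 1.291
  x4 = (5 - (-4)·-0.633 - (4)·-0.075 - (3)·1.291) / (15) = -0.074
Change: (0.478, 0.234, -0.155, 0.096) → max |·| = 0.478

0.478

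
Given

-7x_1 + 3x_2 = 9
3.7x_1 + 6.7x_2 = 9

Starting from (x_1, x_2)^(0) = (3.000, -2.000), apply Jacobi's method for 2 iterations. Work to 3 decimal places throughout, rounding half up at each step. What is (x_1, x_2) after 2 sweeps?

Iteration 1:
  x_1 = (9 - (3)·-2.000) / (-7) = -2.143
  x_2 = (9 - (3.7)·3.000) / (6.7) = -0.313
Iteration 2:
  x_1 = (9 - (3)·-0.313) / (-7) = -1.420
  x_2 = (9 - (3.7)·-2.143) / (6.7) = 2.527

(-1.420, 2.527)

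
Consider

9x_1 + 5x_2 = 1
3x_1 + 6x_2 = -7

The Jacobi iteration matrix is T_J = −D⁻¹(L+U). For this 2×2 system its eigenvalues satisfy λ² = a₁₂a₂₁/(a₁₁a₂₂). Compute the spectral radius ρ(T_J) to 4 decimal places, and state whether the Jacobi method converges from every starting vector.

0.5270

a₁₂a₂₁/(a₁₁a₂₂) = (5)·(3) / ((9)·(6)) = 0.277778
ρ = √|0.277778| = √0.277778 = 0.5270
ρ < 1, so Jacobi converges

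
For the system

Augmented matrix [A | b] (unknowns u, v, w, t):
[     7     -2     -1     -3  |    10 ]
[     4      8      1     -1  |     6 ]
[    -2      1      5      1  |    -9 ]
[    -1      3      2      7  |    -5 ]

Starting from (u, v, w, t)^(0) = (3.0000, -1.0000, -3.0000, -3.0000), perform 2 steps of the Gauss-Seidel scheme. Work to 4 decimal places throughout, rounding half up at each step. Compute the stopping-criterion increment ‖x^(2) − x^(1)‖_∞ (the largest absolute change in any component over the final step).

1.7312

Iteration 1:
  u = (10 - (-2)·-1.0000 - (-1)·-3.0000 - (-3)·-3.0000) / (7) = -0.5714
  v = (6 - (4)·-0.5714 - (1)·-3.0000 - (-1)·-3.0000) / (8) = 1.0357
  w = (-9 - (-2)·-0.5714 - (1)·1.0357 - (1)·-3.0000) / (5) = -1.6357
  t = (-5 - (-1)·-0.5714 - (3)·1.0357 - (2)·-1.6357) / (7) = -0.7724
Iteration 2:
  u = (10 - (-2)·1.0357 - (-1)·-1.6357 - (-3)·-0.7724) / (7) = 1.1598
  v = (6 - (4)·1.1598 - (1)·-1.6357 - (-1)·-0.7724) / (8) = 0.2780
  w = (-9 - (-2)·1.1598 - (1)·0.2780 - (1)·-0.7724) / (5) = -1.2372
  t = (-5 - (-1)·1.1598 - (3)·0.2780 - (2)·-1.2372) / (7) = -0.3143
Change: (1.7312, -0.7577, 0.3985, 0.4581) → max |·| = 1.7312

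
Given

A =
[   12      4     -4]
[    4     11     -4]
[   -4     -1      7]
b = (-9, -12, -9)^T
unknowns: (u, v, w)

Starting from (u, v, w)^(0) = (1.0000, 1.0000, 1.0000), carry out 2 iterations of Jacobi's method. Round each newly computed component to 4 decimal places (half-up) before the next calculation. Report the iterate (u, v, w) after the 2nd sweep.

(-0.5768, -1.0260, -1.8701)

Iteration 1:
  u = (-9 - (4)·1.0000 - (-4)·1.0000) / (12) = -0.7500
  v = (-12 - (4)·1.0000 - (-4)·1.0000) / (11) = -1.0909
  w = (-9 - (-4)·1.0000 - (-1)·1.0000) / (7) = -0.5714
Iteration 2:
  u = (-9 - (4)·-1.0909 - (-4)·-0.5714) / (12) = -0.5768
  v = (-12 - (4)·-0.7500 - (-4)·-0.5714) / (11) = -1.0260
  w = (-9 - (-4)·-0.7500 - (-1)·-1.0909) / (7) = -1.8701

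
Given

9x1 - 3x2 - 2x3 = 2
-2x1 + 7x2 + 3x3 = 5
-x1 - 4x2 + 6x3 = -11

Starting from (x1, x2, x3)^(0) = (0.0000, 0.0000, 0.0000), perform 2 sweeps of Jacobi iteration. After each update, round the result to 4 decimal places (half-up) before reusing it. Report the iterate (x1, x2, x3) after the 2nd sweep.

Iteration 1:
  x1 = (2 - (-3)·0.0000 - (-2)·0.0000) / (9) = 0.2222
  x2 = (5 - (-2)·0.0000 - (3)·0.0000) / (7) = 0.7143
  x3 = (-11 - (-1)·0.0000 - (-4)·0.0000) / (6) = -1.8333
Iteration 2:
  x1 = (2 - (-3)·0.7143 - (-2)·-1.8333) / (9) = 0.0529
  x2 = (5 - (-2)·0.2222 - (3)·-1.8333) / (7) = 1.5635
  x3 = (-11 - (-1)·0.2222 - (-4)·0.7143) / (6) = -1.3201

(0.0529, 1.5635, -1.3201)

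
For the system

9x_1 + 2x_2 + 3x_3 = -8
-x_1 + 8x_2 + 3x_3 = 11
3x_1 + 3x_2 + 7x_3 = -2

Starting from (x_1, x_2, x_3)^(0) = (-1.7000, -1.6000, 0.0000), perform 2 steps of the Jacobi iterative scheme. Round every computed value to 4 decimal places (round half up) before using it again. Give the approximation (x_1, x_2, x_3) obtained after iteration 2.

Iteration 1:
  x_1 = (-8 - (2)·-1.6000 - (3)·0.0000) / (9) = -0.5333
  x_2 = (11 - (-1)·-1.7000 - (3)·0.0000) / (8) = 1.1625
  x_3 = (-2 - (3)·-1.7000 - (3)·-1.6000) / (7) = 1.1286
Iteration 2:
  x_1 = (-8 - (2)·1.1625 - (3)·1.1286) / (9) = -1.5234
  x_2 = (11 - (-1)·-0.5333 - (3)·1.1286) / (8) = 0.8851
  x_3 = (-2 - (3)·-0.5333 - (3)·1.1625) / (7) = -0.5554

(-1.5234, 0.8851, -0.5554)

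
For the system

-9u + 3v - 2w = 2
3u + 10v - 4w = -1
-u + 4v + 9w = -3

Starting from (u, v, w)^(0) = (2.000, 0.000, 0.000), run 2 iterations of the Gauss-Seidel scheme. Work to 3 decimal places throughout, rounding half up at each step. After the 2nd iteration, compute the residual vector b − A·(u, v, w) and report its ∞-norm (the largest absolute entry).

0.625

Iteration 1:
  u = (2 - (3)·0.000 - (-2)·0.000) / (-9) = -0.222
  v = (-1 - (3)·-0.222 - (-4)·0.000) / (10) = -0.033
  w = (-3 - (-1)·-0.222 - (4)·-0.033) / (9) = -0.343
Iteration 2:
  u = (2 - (3)·-0.033 - (-2)·-0.343) / (-9) = -0.157
  v = (-1 - (3)·-0.157 - (-4)·-0.343) / (10) = -0.190
  w = (-3 - (-1)·-0.157 - (4)·-0.190) / (9) = -0.266
Residual b − A·x = (0.625, 0.307, -0.003); ∞-norm = 0.625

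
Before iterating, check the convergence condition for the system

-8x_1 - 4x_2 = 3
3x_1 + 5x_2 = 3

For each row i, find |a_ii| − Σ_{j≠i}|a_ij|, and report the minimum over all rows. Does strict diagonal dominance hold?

row 1: |-8| − (4) = 4
row 2: |5| − (3) = 2
minimum over rows = 2 → strictly diagonally dominant (convergence guaranteed)

2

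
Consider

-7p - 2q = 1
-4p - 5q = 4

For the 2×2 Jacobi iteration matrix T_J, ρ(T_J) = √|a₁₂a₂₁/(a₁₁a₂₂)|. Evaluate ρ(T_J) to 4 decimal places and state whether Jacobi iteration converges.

a₁₂a₂₁/(a₁₁a₂₂) = (-2)·(-4) / ((-7)·(-5)) = 0.228571
ρ = √|0.228571| = √0.228571 = 0.4781
ρ < 1, so Jacobi converges

0.4781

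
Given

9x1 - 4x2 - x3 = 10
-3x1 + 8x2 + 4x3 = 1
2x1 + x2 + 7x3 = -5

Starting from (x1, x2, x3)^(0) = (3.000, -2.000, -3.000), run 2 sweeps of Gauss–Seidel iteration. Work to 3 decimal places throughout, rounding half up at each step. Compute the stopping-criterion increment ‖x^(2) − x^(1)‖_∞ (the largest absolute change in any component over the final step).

1.825

Iteration 1:
  x1 = (10 - (-4)·-2.000 - (-1)·-3.000) / (9) = -0.111
  x2 = (1 - (-3)·-0.111 - (4)·-3.000) / (8) = 1.583
  x3 = (-5 - (2)·-0.111 - (1)·1.583) / (7) = -0.909
Iteration 2:
  x1 = (10 - (-4)·1.583 - (-1)·-0.909) / (9) = 1.714
  x2 = (1 - (-3)·1.714 - (4)·-0.909) / (8) = 1.222
  x3 = (-5 - (2)·1.714 - (1)·1.222) / (7) = -1.379
Change: (1.825, -0.361, -0.470) → max |·| = 1.825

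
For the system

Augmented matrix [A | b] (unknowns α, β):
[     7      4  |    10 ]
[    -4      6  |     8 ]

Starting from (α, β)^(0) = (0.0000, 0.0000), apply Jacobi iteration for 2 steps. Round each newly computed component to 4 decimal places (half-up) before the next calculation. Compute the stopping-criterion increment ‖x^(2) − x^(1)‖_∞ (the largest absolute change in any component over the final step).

0.9524

Iteration 1:
  α = (10 - (4)·0.0000) / (7) = 1.4286
  β = (8 - (-4)·0.0000) / (6) = 1.3333
Iteration 2:
  α = (10 - (4)·1.3333) / (7) = 0.6667
  β = (8 - (-4)·1.4286) / (6) = 2.2857
Change: (-0.7619, 0.9524) → max |·| = 0.9524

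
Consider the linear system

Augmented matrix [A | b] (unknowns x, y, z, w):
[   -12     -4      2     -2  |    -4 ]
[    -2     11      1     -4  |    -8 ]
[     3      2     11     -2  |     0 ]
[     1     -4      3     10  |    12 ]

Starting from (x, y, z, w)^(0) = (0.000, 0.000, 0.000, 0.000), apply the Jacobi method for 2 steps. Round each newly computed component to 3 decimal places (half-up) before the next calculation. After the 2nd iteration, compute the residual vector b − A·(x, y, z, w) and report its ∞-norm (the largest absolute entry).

1.776

Iteration 1:
  x = (-4 - (-4)·0.000 - (2)·0.000 - (-2)·0.000) / (-12) = 0.333
  y = (-8 - (-2)·0.000 - (1)·0.000 - (-4)·0.000) / (11) = -0.727
  z = (0 - (3)·0.000 - (2)·0.000 - (-2)·0.000) / (11) = 0.000
  w = (12 - (1)·0.000 - (-4)·0.000 - (3)·0.000) / (10) = 1.200
Iteration 2:
  x = (-4 - (-4)·-0.727 - (2)·0.000 - (-2)·1.200) / (-12) = 0.376
  y = (-8 - (-2)·0.333 - (1)·0.000 - (-4)·1.200) / (11) = -0.230
  z = (0 - (3)·0.333 - (2)·-0.727 - (-2)·1.200) / (11) = 0.260
  w = (12 - (1)·0.333 - (-4)·-0.727 - (3)·0.000) / (10) = 0.876
Residual b − A·x = (0.824, -1.474, -1.776, 1.164); ∞-norm = 1.776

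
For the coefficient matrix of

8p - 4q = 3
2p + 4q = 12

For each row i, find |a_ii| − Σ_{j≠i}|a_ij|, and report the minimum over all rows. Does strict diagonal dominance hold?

2

row 1: |8| − (4) = 4
row 2: |4| − (2) = 2
minimum over rows = 2 → strictly diagonally dominant (convergence guaranteed)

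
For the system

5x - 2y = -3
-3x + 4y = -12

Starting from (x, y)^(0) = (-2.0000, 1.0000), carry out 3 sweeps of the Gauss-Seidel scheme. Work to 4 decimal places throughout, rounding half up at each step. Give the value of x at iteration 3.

-2.3580

Iteration 1:
  x = (-3 - (-2)·1.0000) / (5) = -0.2000
  y = (-12 - (-3)·-0.2000) / (4) = -3.1500
Iteration 2:
  x = (-3 - (-2)·-3.1500) / (5) = -1.8600
  y = (-12 - (-3)·-1.8600) / (4) = -4.3950
Iteration 3:
  x = (-3 - (-2)·-4.3950) / (5) = -2.3580
  y = (-12 - (-3)·-2.3580) / (4) = -4.7685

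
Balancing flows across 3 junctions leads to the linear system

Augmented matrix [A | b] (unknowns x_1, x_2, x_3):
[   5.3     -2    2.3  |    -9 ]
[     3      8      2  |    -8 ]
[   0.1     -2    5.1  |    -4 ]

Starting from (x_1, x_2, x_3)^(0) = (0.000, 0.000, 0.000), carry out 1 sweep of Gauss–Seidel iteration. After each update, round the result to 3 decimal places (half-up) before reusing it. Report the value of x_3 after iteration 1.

Iteration 1:
  x_1 = (-9 - (-2)·0.000 - (2.3)·0.000) / (5.3) = -1.698
  x_2 = (-8 - (3)·-1.698 - (2)·0.000) / (8) = -0.363
  x_3 = (-4 - (0.1)·-1.698 - (-2)·-0.363) / (5.1) = -0.893

-0.893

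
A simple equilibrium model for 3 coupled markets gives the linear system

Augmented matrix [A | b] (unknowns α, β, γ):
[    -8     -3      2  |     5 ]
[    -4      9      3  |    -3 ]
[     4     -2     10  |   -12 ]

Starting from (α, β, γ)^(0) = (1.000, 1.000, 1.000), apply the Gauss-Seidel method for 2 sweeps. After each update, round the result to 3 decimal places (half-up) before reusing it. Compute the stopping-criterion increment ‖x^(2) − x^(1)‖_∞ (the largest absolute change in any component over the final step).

Iteration 1:
  α = (5 - (-3)·1.000 - (2)·1.000) / (-8) = -0.750
  β = (-3 - (-4)·-0.750 - (3)·1.000) / (9) = -1.000
  γ = (-12 - (4)·-0.750 - (-2)·-1.000) / (10) = -1.100
Iteration 2:
  α = (5 - (-3)·-1.000 - (2)·-1.100) / (-8) = -0.525
  β = (-3 - (-4)·-0.525 - (3)·-1.100) / (9) = -0.200
  γ = (-12 - (4)·-0.525 - (-2)·-0.200) / (10) = -1.030
Change: (0.225, 0.800, 0.070) → max |·| = 0.800

0.800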